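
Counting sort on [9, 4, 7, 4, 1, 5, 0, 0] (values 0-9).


Input: [9, 4, 7, 4, 1, 5, 0, 0]
Counts: [2, 1, 0, 0, 2, 1, 0, 1, 0, 1]

Sorted: [0, 0, 1, 4, 4, 5, 7, 9]


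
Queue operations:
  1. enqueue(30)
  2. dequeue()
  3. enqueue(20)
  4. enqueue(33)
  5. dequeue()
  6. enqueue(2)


enqueue(30) -> [30]
dequeue()->30, []
enqueue(20) -> [20]
enqueue(33) -> [20, 33]
dequeue()->20, [33]
enqueue(2) -> [33, 2]

Final queue: [33, 2]


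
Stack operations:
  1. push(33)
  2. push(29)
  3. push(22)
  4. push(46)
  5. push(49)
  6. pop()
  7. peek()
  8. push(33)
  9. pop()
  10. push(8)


push(33) -> [33]
push(29) -> [33, 29]
push(22) -> [33, 29, 22]
push(46) -> [33, 29, 22, 46]
push(49) -> [33, 29, 22, 46, 49]
pop()->49, [33, 29, 22, 46]
peek()->46
push(33) -> [33, 29, 22, 46, 33]
pop()->33, [33, 29, 22, 46]
push(8) -> [33, 29, 22, 46, 8]

Final stack: [33, 29, 22, 46, 8]


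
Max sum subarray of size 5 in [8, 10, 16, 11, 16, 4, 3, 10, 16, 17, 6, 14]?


[0:5]: 61
[1:6]: 57
[2:7]: 50
[3:8]: 44
[4:9]: 49
[5:10]: 50
[6:11]: 52
[7:12]: 63

Max: 63 at [7:12]


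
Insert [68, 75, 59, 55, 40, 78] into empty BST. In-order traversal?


Insert 68: root
Insert 75: R from 68
Insert 59: L from 68
Insert 55: L from 68 -> L from 59
Insert 40: L from 68 -> L from 59 -> L from 55
Insert 78: R from 68 -> R from 75

In-order: [40, 55, 59, 68, 75, 78]


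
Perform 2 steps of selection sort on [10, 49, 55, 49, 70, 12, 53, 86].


Initial: [10, 49, 55, 49, 70, 12, 53, 86]
Step 1: min=10 at 0
  Swap: [10, 49, 55, 49, 70, 12, 53, 86]
Step 2: min=12 at 5
  Swap: [10, 12, 55, 49, 70, 49, 53, 86]

After 2 steps: [10, 12, 55, 49, 70, 49, 53, 86]


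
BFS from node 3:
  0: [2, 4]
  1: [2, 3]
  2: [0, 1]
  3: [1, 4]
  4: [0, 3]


Visit 3, enqueue [1, 4]
Visit 1, enqueue [2]
Visit 4, enqueue [0]
Visit 2, enqueue []
Visit 0, enqueue []

BFS order: [3, 1, 4, 2, 0]


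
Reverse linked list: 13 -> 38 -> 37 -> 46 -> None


Step 1: curr=13, set curr.next=prev(None) | reversed so far: 13
Step 2: curr=38, set curr.next=prev(13) | reversed so far: 38 -> 13
Step 3: curr=37, set curr.next=prev(38) | reversed so far: 37 -> 38 -> 13
Step 4: curr=46, set curr.next=prev(37) | reversed so far: 46 -> 37 -> 38 -> 13

46 -> 37 -> 38 -> 13 -> None


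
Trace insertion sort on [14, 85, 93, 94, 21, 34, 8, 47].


Initial: [14, 85, 93, 94, 21, 34, 8, 47]
Insert 85: [14, 85, 93, 94, 21, 34, 8, 47]
Insert 93: [14, 85, 93, 94, 21, 34, 8, 47]
Insert 94: [14, 85, 93, 94, 21, 34, 8, 47]
Insert 21: [14, 21, 85, 93, 94, 34, 8, 47]
Insert 34: [14, 21, 34, 85, 93, 94, 8, 47]
Insert 8: [8, 14, 21, 34, 85, 93, 94, 47]
Insert 47: [8, 14, 21, 34, 47, 85, 93, 94]

Sorted: [8, 14, 21, 34, 47, 85, 93, 94]


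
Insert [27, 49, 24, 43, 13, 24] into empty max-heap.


Insert 27: [27]
Insert 49: [49, 27]
Insert 24: [49, 27, 24]
Insert 43: [49, 43, 24, 27]
Insert 13: [49, 43, 24, 27, 13]
Insert 24: [49, 43, 24, 27, 13, 24]

Final heap: [49, 43, 24, 27, 13, 24]


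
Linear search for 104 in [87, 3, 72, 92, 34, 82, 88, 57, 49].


i=0: 87!=104
i=1: 3!=104
i=2: 72!=104
i=3: 92!=104
i=4: 34!=104
i=5: 82!=104
i=6: 88!=104
i=7: 57!=104
i=8: 49!=104

Not found, 9 comps


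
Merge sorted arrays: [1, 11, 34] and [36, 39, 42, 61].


Take 1 from A
Take 11 from A
Take 34 from A

Merged: [1, 11, 34, 36, 39, 42, 61]


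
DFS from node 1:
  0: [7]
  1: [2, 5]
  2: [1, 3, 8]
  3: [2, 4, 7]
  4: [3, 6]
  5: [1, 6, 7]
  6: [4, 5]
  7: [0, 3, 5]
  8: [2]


Visit 1, push [5, 2]
Visit 2, push [8, 3]
Visit 3, push [7, 4]
Visit 4, push [6]
Visit 6, push [5]
Visit 5, push [7]
Visit 7, push [0]
Visit 0, push []
Visit 8, push []

DFS order: [1, 2, 3, 4, 6, 5, 7, 0, 8]


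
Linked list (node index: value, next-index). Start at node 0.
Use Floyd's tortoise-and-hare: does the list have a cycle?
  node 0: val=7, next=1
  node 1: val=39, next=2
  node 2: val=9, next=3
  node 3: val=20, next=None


Floyd's tortoise (slow, +1) and hare (fast, +2):
  init: slow=0, fast=0
  step 1: slow=1, fast=2
  step 2: fast 2->3->None, no cycle

Cycle: no


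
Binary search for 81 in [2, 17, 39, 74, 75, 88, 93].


Step 1: lo=0, hi=6, mid=3, val=74
Step 2: lo=4, hi=6, mid=5, val=88
Step 3: lo=4, hi=4, mid=4, val=75

Not found


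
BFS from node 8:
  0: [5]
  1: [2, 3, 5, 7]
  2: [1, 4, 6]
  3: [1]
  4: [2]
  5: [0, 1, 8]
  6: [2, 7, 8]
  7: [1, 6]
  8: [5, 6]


Visit 8, enqueue [5, 6]
Visit 5, enqueue [0, 1]
Visit 6, enqueue [2, 7]
Visit 0, enqueue []
Visit 1, enqueue [3]
Visit 2, enqueue [4]
Visit 7, enqueue []
Visit 3, enqueue []
Visit 4, enqueue []

BFS order: [8, 5, 6, 0, 1, 2, 7, 3, 4]


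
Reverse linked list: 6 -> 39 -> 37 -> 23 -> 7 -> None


Step 1: curr=6, set curr.next=prev(None) | reversed so far: 6
Step 2: curr=39, set curr.next=prev(6) | reversed so far: 39 -> 6
Step 3: curr=37, set curr.next=prev(39) | reversed so far: 37 -> 39 -> 6
Step 4: curr=23, set curr.next=prev(37) | reversed so far: 23 -> 37 -> 39 -> 6
Step 5: curr=7, set curr.next=prev(23) | reversed so far: 7 -> 23 -> 37 -> 39 -> 6

7 -> 23 -> 37 -> 39 -> 6 -> None


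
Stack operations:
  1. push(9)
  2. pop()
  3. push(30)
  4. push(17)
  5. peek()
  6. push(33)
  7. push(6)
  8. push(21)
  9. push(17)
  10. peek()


push(9) -> [9]
pop()->9, []
push(30) -> [30]
push(17) -> [30, 17]
peek()->17
push(33) -> [30, 17, 33]
push(6) -> [30, 17, 33, 6]
push(21) -> [30, 17, 33, 6, 21]
push(17) -> [30, 17, 33, 6, 21, 17]
peek()->17

Final stack: [30, 17, 33, 6, 21, 17]


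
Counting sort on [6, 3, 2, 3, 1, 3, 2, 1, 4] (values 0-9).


Input: [6, 3, 2, 3, 1, 3, 2, 1, 4]
Counts: [0, 2, 2, 3, 1, 0, 1, 0, 0, 0]

Sorted: [1, 1, 2, 2, 3, 3, 3, 4, 6]


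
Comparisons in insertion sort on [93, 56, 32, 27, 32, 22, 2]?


Algorithm: insertion sort
Input: [93, 56, 32, 27, 32, 22, 2]
Sorted: [2, 22, 27, 32, 32, 56, 93]

20


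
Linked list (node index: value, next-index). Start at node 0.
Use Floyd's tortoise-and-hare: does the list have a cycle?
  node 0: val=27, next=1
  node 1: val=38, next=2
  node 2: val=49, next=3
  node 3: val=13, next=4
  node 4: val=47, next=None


Floyd's tortoise (slow, +1) and hare (fast, +2):
  init: slow=0, fast=0
  step 1: slow=1, fast=2
  step 2: slow=2, fast=4
  step 3: fast -> None, no cycle

Cycle: no


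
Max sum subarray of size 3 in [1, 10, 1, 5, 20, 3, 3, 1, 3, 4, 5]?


[0:3]: 12
[1:4]: 16
[2:5]: 26
[3:6]: 28
[4:7]: 26
[5:8]: 7
[6:9]: 7
[7:10]: 8
[8:11]: 12

Max: 28 at [3:6]


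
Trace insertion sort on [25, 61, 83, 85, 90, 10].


Initial: [25, 61, 83, 85, 90, 10]
Insert 61: [25, 61, 83, 85, 90, 10]
Insert 83: [25, 61, 83, 85, 90, 10]
Insert 85: [25, 61, 83, 85, 90, 10]
Insert 90: [25, 61, 83, 85, 90, 10]
Insert 10: [10, 25, 61, 83, 85, 90]

Sorted: [10, 25, 61, 83, 85, 90]


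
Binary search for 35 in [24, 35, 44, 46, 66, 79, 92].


Step 1: lo=0, hi=6, mid=3, val=46
Step 2: lo=0, hi=2, mid=1, val=35

Found at index 1


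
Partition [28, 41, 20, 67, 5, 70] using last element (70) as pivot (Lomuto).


Pivot: 70
  28 <= 70: advance i (no swap)
  41 <= 70: advance i (no swap)
  20 <= 70: advance i (no swap)
  67 <= 70: advance i (no swap)
  5 <= 70: advance i (no swap)
Place pivot at 5: [28, 41, 20, 67, 5, 70]

Partitioned: [28, 41, 20, 67, 5, 70]


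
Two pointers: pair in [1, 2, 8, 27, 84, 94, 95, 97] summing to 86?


lo=0(1)+hi=7(97)=98
lo=0(1)+hi=6(95)=96
lo=0(1)+hi=5(94)=95
lo=0(1)+hi=4(84)=85
lo=1(2)+hi=4(84)=86

Yes: 2+84=86


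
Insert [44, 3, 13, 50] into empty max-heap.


Insert 44: [44]
Insert 3: [44, 3]
Insert 13: [44, 3, 13]
Insert 50: [50, 44, 13, 3]

Final heap: [50, 44, 13, 3]


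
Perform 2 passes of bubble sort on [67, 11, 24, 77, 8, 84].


Initial: [67, 11, 24, 77, 8, 84]
Pass 1: [11, 24, 67, 8, 77, 84] (3 swaps)
Pass 2: [11, 24, 8, 67, 77, 84] (1 swaps)

After 2 passes: [11, 24, 8, 67, 77, 84]


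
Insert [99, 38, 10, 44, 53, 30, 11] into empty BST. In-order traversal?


Insert 99: root
Insert 38: L from 99
Insert 10: L from 99 -> L from 38
Insert 44: L from 99 -> R from 38
Insert 53: L from 99 -> R from 38 -> R from 44
Insert 30: L from 99 -> L from 38 -> R from 10
Insert 11: L from 99 -> L from 38 -> R from 10 -> L from 30

In-order: [10, 11, 30, 38, 44, 53, 99]


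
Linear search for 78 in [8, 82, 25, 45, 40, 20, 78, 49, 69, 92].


i=0: 8!=78
i=1: 82!=78
i=2: 25!=78
i=3: 45!=78
i=4: 40!=78
i=5: 20!=78
i=6: 78==78 found!

Found at 6, 7 comps


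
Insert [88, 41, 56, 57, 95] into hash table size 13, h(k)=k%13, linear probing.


Insert 88: h=10 -> slot 10
Insert 41: h=2 -> slot 2
Insert 56: h=4 -> slot 4
Insert 57: h=5 -> slot 5
Insert 95: h=4, 2 probes -> slot 6

Table: [None, None, 41, None, 56, 57, 95, None, None, None, 88, None, None]


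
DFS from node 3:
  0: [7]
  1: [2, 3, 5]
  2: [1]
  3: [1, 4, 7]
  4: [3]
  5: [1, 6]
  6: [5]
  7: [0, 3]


Visit 3, push [7, 4, 1]
Visit 1, push [5, 2]
Visit 2, push []
Visit 5, push [6]
Visit 6, push []
Visit 4, push []
Visit 7, push [0]
Visit 0, push []

DFS order: [3, 1, 2, 5, 6, 4, 7, 0]


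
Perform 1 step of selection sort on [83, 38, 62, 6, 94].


Initial: [83, 38, 62, 6, 94]
Step 1: min=6 at 3
  Swap: [6, 38, 62, 83, 94]

After 1 step: [6, 38, 62, 83, 94]


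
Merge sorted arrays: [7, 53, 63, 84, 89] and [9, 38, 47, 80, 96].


Take 7 from A
Take 9 from B
Take 38 from B
Take 47 from B
Take 53 from A
Take 63 from A
Take 80 from B
Take 84 from A
Take 89 from A

Merged: [7, 9, 38, 47, 53, 63, 80, 84, 89, 96]


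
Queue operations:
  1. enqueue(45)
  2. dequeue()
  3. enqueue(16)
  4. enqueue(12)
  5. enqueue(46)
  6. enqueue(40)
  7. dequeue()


enqueue(45) -> [45]
dequeue()->45, []
enqueue(16) -> [16]
enqueue(12) -> [16, 12]
enqueue(46) -> [16, 12, 46]
enqueue(40) -> [16, 12, 46, 40]
dequeue()->16, [12, 46, 40]

Final queue: [12, 46, 40]


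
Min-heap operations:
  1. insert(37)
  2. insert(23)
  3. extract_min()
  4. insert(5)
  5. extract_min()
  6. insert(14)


insert(37) -> [37]
insert(23) -> [23, 37]
extract_min()->23, [37]
insert(5) -> [5, 37]
extract_min()->5, [37]
insert(14) -> [14, 37]

Final heap: [14, 37]


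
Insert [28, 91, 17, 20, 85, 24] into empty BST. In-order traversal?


Insert 28: root
Insert 91: R from 28
Insert 17: L from 28
Insert 20: L from 28 -> R from 17
Insert 85: R from 28 -> L from 91
Insert 24: L from 28 -> R from 17 -> R from 20

In-order: [17, 20, 24, 28, 85, 91]


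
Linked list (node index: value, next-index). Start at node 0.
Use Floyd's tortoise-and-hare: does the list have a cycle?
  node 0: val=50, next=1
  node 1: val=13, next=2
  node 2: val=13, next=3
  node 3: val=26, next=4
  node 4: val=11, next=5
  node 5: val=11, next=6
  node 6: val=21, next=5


Floyd's tortoise (slow, +1) and hare (fast, +2):
  init: slow=0, fast=0
  step 1: slow=1, fast=2
  step 2: slow=2, fast=4
  step 3: slow=3, fast=6
  step 4: slow=4, fast=6
  step 5: slow=5, fast=6
  step 6: slow=6, fast=6
  slow == fast at node 6: cycle detected

Cycle: yes


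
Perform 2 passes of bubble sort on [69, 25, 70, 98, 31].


Initial: [69, 25, 70, 98, 31]
Pass 1: [25, 69, 70, 31, 98] (2 swaps)
Pass 2: [25, 69, 31, 70, 98] (1 swaps)

After 2 passes: [25, 69, 31, 70, 98]


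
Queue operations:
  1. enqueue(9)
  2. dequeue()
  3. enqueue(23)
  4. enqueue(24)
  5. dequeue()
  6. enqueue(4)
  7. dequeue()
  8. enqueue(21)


enqueue(9) -> [9]
dequeue()->9, []
enqueue(23) -> [23]
enqueue(24) -> [23, 24]
dequeue()->23, [24]
enqueue(4) -> [24, 4]
dequeue()->24, [4]
enqueue(21) -> [4, 21]

Final queue: [4, 21]


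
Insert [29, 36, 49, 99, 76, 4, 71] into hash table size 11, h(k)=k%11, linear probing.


Insert 29: h=7 -> slot 7
Insert 36: h=3 -> slot 3
Insert 49: h=5 -> slot 5
Insert 99: h=0 -> slot 0
Insert 76: h=10 -> slot 10
Insert 4: h=4 -> slot 4
Insert 71: h=5, 1 probes -> slot 6

Table: [99, None, None, 36, 4, 49, 71, 29, None, None, 76]


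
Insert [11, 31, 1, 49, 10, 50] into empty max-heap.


Insert 11: [11]
Insert 31: [31, 11]
Insert 1: [31, 11, 1]
Insert 49: [49, 31, 1, 11]
Insert 10: [49, 31, 1, 11, 10]
Insert 50: [50, 31, 49, 11, 10, 1]

Final heap: [50, 31, 49, 11, 10, 1]


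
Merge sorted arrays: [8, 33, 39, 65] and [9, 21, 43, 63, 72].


Take 8 from A
Take 9 from B
Take 21 from B
Take 33 from A
Take 39 from A
Take 43 from B
Take 63 from B
Take 65 from A

Merged: [8, 9, 21, 33, 39, 43, 63, 65, 72]


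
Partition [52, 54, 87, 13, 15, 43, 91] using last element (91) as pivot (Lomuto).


Pivot: 91
  52 <= 91: advance i (no swap)
  54 <= 91: advance i (no swap)
  87 <= 91: advance i (no swap)
  13 <= 91: advance i (no swap)
  15 <= 91: advance i (no swap)
  43 <= 91: advance i (no swap)
Place pivot at 6: [52, 54, 87, 13, 15, 43, 91]

Partitioned: [52, 54, 87, 13, 15, 43, 91]


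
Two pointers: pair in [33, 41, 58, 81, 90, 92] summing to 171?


lo=0(33)+hi=5(92)=125
lo=1(41)+hi=5(92)=133
lo=2(58)+hi=5(92)=150
lo=3(81)+hi=5(92)=173
lo=3(81)+hi=4(90)=171

Yes: 81+90=171


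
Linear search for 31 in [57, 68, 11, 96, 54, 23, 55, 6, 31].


i=0: 57!=31
i=1: 68!=31
i=2: 11!=31
i=3: 96!=31
i=4: 54!=31
i=5: 23!=31
i=6: 55!=31
i=7: 6!=31
i=8: 31==31 found!

Found at 8, 9 comps


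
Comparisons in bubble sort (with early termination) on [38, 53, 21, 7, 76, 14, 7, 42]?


Algorithm: bubble sort (with early termination)
Input: [38, 53, 21, 7, 76, 14, 7, 42]
Sorted: [7, 7, 14, 21, 38, 42, 53, 76]

27


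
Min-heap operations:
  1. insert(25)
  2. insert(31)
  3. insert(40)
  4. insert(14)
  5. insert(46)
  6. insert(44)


insert(25) -> [25]
insert(31) -> [25, 31]
insert(40) -> [25, 31, 40]
insert(14) -> [14, 25, 40, 31]
insert(46) -> [14, 25, 40, 31, 46]
insert(44) -> [14, 25, 40, 31, 46, 44]

Final heap: [14, 25, 40, 31, 46, 44]


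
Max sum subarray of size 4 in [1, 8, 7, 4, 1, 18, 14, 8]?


[0:4]: 20
[1:5]: 20
[2:6]: 30
[3:7]: 37
[4:8]: 41

Max: 41 at [4:8]


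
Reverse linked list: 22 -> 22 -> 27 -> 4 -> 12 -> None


Step 1: curr=22, set curr.next=prev(None) | reversed so far: 22
Step 2: curr=22, set curr.next=prev(22) | reversed so far: 22 -> 22
Step 3: curr=27, set curr.next=prev(22) | reversed so far: 27 -> 22 -> 22
Step 4: curr=4, set curr.next=prev(27) | reversed so far: 4 -> 27 -> 22 -> 22
Step 5: curr=12, set curr.next=prev(4) | reversed so far: 12 -> 4 -> 27 -> 22 -> 22

12 -> 4 -> 27 -> 22 -> 22 -> None


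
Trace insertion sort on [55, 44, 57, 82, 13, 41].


Initial: [55, 44, 57, 82, 13, 41]
Insert 44: [44, 55, 57, 82, 13, 41]
Insert 57: [44, 55, 57, 82, 13, 41]
Insert 82: [44, 55, 57, 82, 13, 41]
Insert 13: [13, 44, 55, 57, 82, 41]
Insert 41: [13, 41, 44, 55, 57, 82]

Sorted: [13, 41, 44, 55, 57, 82]


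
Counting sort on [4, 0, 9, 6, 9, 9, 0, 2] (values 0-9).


Input: [4, 0, 9, 6, 9, 9, 0, 2]
Counts: [2, 0, 1, 0, 1, 0, 1, 0, 0, 3]

Sorted: [0, 0, 2, 4, 6, 9, 9, 9]


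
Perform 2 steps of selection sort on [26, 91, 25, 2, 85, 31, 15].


Initial: [26, 91, 25, 2, 85, 31, 15]
Step 1: min=2 at 3
  Swap: [2, 91, 25, 26, 85, 31, 15]
Step 2: min=15 at 6
  Swap: [2, 15, 25, 26, 85, 31, 91]

After 2 steps: [2, 15, 25, 26, 85, 31, 91]


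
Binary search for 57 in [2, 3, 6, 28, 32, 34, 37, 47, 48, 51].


Step 1: lo=0, hi=9, mid=4, val=32
Step 2: lo=5, hi=9, mid=7, val=47
Step 3: lo=8, hi=9, mid=8, val=48
Step 4: lo=9, hi=9, mid=9, val=51

Not found


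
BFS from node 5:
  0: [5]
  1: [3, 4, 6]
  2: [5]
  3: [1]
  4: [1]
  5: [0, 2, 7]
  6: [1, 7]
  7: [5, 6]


Visit 5, enqueue [0, 2, 7]
Visit 0, enqueue []
Visit 2, enqueue []
Visit 7, enqueue [6]
Visit 6, enqueue [1]
Visit 1, enqueue [3, 4]
Visit 3, enqueue []
Visit 4, enqueue []

BFS order: [5, 0, 2, 7, 6, 1, 3, 4]


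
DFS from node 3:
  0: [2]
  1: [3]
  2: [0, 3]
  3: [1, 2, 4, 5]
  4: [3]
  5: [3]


Visit 3, push [5, 4, 2, 1]
Visit 1, push []
Visit 2, push [0]
Visit 0, push []
Visit 4, push []
Visit 5, push []

DFS order: [3, 1, 2, 0, 4, 5]


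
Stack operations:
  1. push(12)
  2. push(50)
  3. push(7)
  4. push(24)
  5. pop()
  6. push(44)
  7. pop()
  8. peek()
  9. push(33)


push(12) -> [12]
push(50) -> [12, 50]
push(7) -> [12, 50, 7]
push(24) -> [12, 50, 7, 24]
pop()->24, [12, 50, 7]
push(44) -> [12, 50, 7, 44]
pop()->44, [12, 50, 7]
peek()->7
push(33) -> [12, 50, 7, 33]

Final stack: [12, 50, 7, 33]


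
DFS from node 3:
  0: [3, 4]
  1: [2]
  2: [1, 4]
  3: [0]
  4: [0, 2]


Visit 3, push [0]
Visit 0, push [4]
Visit 4, push [2]
Visit 2, push [1]
Visit 1, push []

DFS order: [3, 0, 4, 2, 1]


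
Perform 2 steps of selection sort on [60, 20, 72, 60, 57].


Initial: [60, 20, 72, 60, 57]
Step 1: min=20 at 1
  Swap: [20, 60, 72, 60, 57]
Step 2: min=57 at 4
  Swap: [20, 57, 72, 60, 60]

After 2 steps: [20, 57, 72, 60, 60]


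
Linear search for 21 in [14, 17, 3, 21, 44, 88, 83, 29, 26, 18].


i=0: 14!=21
i=1: 17!=21
i=2: 3!=21
i=3: 21==21 found!

Found at 3, 4 comps


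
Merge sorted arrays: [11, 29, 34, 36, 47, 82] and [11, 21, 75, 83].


Take 11 from A
Take 11 from B
Take 21 from B
Take 29 from A
Take 34 from A
Take 36 from A
Take 47 from A
Take 75 from B
Take 82 from A

Merged: [11, 11, 21, 29, 34, 36, 47, 75, 82, 83]


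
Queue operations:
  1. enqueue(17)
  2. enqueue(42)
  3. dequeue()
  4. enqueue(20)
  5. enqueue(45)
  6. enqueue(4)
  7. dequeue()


enqueue(17) -> [17]
enqueue(42) -> [17, 42]
dequeue()->17, [42]
enqueue(20) -> [42, 20]
enqueue(45) -> [42, 20, 45]
enqueue(4) -> [42, 20, 45, 4]
dequeue()->42, [20, 45, 4]

Final queue: [20, 45, 4]


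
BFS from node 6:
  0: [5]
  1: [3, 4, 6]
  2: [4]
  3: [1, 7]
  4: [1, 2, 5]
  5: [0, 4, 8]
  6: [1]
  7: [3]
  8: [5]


Visit 6, enqueue [1]
Visit 1, enqueue [3, 4]
Visit 3, enqueue [7]
Visit 4, enqueue [2, 5]
Visit 7, enqueue []
Visit 2, enqueue []
Visit 5, enqueue [0, 8]
Visit 0, enqueue []
Visit 8, enqueue []

BFS order: [6, 1, 3, 4, 7, 2, 5, 0, 8]


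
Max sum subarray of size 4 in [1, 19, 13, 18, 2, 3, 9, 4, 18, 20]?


[0:4]: 51
[1:5]: 52
[2:6]: 36
[3:7]: 32
[4:8]: 18
[5:9]: 34
[6:10]: 51

Max: 52 at [1:5]


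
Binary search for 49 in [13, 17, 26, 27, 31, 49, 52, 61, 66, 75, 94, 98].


Step 1: lo=0, hi=11, mid=5, val=49

Found at index 5


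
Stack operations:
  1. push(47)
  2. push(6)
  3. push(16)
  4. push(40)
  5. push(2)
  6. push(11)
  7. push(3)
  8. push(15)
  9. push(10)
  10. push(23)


push(47) -> [47]
push(6) -> [47, 6]
push(16) -> [47, 6, 16]
push(40) -> [47, 6, 16, 40]
push(2) -> [47, 6, 16, 40, 2]
push(11) -> [47, 6, 16, 40, 2, 11]
push(3) -> [47, 6, 16, 40, 2, 11, 3]
push(15) -> [47, 6, 16, 40, 2, 11, 3, 15]
push(10) -> [47, 6, 16, 40, 2, 11, 3, 15, 10]
push(23) -> [47, 6, 16, 40, 2, 11, 3, 15, 10, 23]

Final stack: [47, 6, 16, 40, 2, 11, 3, 15, 10, 23]


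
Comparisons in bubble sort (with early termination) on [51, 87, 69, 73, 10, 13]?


Algorithm: bubble sort (with early termination)
Input: [51, 87, 69, 73, 10, 13]
Sorted: [10, 13, 51, 69, 73, 87]

15


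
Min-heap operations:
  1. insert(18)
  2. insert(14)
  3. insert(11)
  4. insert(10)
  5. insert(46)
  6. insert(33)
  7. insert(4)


insert(18) -> [18]
insert(14) -> [14, 18]
insert(11) -> [11, 18, 14]
insert(10) -> [10, 11, 14, 18]
insert(46) -> [10, 11, 14, 18, 46]
insert(33) -> [10, 11, 14, 18, 46, 33]
insert(4) -> [4, 11, 10, 18, 46, 33, 14]

Final heap: [4, 11, 10, 18, 46, 33, 14]


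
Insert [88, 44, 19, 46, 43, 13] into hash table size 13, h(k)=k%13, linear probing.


Insert 88: h=10 -> slot 10
Insert 44: h=5 -> slot 5
Insert 19: h=6 -> slot 6
Insert 46: h=7 -> slot 7
Insert 43: h=4 -> slot 4
Insert 13: h=0 -> slot 0

Table: [13, None, None, None, 43, 44, 19, 46, None, None, 88, None, None]


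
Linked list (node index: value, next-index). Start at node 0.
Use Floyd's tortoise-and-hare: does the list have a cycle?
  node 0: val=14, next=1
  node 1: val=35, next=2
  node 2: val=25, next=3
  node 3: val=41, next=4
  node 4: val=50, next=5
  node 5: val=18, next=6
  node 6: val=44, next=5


Floyd's tortoise (slow, +1) and hare (fast, +2):
  init: slow=0, fast=0
  step 1: slow=1, fast=2
  step 2: slow=2, fast=4
  step 3: slow=3, fast=6
  step 4: slow=4, fast=6
  step 5: slow=5, fast=6
  step 6: slow=6, fast=6
  slow == fast at node 6: cycle detected

Cycle: yes


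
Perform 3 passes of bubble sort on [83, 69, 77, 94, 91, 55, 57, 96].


Initial: [83, 69, 77, 94, 91, 55, 57, 96]
Pass 1: [69, 77, 83, 91, 55, 57, 94, 96] (5 swaps)
Pass 2: [69, 77, 83, 55, 57, 91, 94, 96] (2 swaps)
Pass 3: [69, 77, 55, 57, 83, 91, 94, 96] (2 swaps)

After 3 passes: [69, 77, 55, 57, 83, 91, 94, 96]


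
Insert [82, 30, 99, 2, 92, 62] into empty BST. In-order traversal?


Insert 82: root
Insert 30: L from 82
Insert 99: R from 82
Insert 2: L from 82 -> L from 30
Insert 92: R from 82 -> L from 99
Insert 62: L from 82 -> R from 30

In-order: [2, 30, 62, 82, 92, 99]


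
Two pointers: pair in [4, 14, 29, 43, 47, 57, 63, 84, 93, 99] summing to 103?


lo=0(4)+hi=9(99)=103

Yes: 4+99=103


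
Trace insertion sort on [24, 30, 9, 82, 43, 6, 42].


Initial: [24, 30, 9, 82, 43, 6, 42]
Insert 30: [24, 30, 9, 82, 43, 6, 42]
Insert 9: [9, 24, 30, 82, 43, 6, 42]
Insert 82: [9, 24, 30, 82, 43, 6, 42]
Insert 43: [9, 24, 30, 43, 82, 6, 42]
Insert 6: [6, 9, 24, 30, 43, 82, 42]
Insert 42: [6, 9, 24, 30, 42, 43, 82]

Sorted: [6, 9, 24, 30, 42, 43, 82]


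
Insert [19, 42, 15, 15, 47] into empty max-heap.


Insert 19: [19]
Insert 42: [42, 19]
Insert 15: [42, 19, 15]
Insert 15: [42, 19, 15, 15]
Insert 47: [47, 42, 15, 15, 19]

Final heap: [47, 42, 15, 15, 19]


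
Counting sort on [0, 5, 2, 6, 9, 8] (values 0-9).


Input: [0, 5, 2, 6, 9, 8]
Counts: [1, 0, 1, 0, 0, 1, 1, 0, 1, 1]

Sorted: [0, 2, 5, 6, 8, 9]


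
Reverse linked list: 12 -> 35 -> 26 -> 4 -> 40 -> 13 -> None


Step 1: curr=12, set curr.next=prev(None) | reversed so far: 12
Step 2: curr=35, set curr.next=prev(12) | reversed so far: 35 -> 12
Step 3: curr=26, set curr.next=prev(35) | reversed so far: 26 -> 35 -> 12
Step 4: curr=4, set curr.next=prev(26) | reversed so far: 4 -> 26 -> 35 -> 12
Step 5: curr=40, set curr.next=prev(4) | reversed so far: 40 -> 4 -> 26 -> 35 -> 12
Step 6: curr=13, set curr.next=prev(40) | reversed so far: 13 -> 40 -> 4 -> 26 -> 35 -> 12

13 -> 40 -> 4 -> 26 -> 35 -> 12 -> None


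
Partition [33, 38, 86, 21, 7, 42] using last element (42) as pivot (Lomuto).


Pivot: 42
  33 <= 42: advance i (no swap)
  38 <= 42: advance i (no swap)
  21 <= 42: swap -> [33, 38, 21, 86, 7, 42]
  7 <= 42: swap -> [33, 38, 21, 7, 86, 42]
Place pivot at 4: [33, 38, 21, 7, 42, 86]

Partitioned: [33, 38, 21, 7, 42, 86]


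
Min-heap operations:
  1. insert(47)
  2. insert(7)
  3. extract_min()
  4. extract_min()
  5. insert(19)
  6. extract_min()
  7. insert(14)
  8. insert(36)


insert(47) -> [47]
insert(7) -> [7, 47]
extract_min()->7, [47]
extract_min()->47, []
insert(19) -> [19]
extract_min()->19, []
insert(14) -> [14]
insert(36) -> [14, 36]

Final heap: [14, 36]


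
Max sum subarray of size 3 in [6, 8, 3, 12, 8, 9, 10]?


[0:3]: 17
[1:4]: 23
[2:5]: 23
[3:6]: 29
[4:7]: 27

Max: 29 at [3:6]


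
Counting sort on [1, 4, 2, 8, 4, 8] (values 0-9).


Input: [1, 4, 2, 8, 4, 8]
Counts: [0, 1, 1, 0, 2, 0, 0, 0, 2, 0]

Sorted: [1, 2, 4, 4, 8, 8]


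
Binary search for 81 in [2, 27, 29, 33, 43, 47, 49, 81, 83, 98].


Step 1: lo=0, hi=9, mid=4, val=43
Step 2: lo=5, hi=9, mid=7, val=81

Found at index 7


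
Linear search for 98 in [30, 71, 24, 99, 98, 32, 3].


i=0: 30!=98
i=1: 71!=98
i=2: 24!=98
i=3: 99!=98
i=4: 98==98 found!

Found at 4, 5 comps


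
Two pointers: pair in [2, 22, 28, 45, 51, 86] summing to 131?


lo=0(2)+hi=5(86)=88
lo=1(22)+hi=5(86)=108
lo=2(28)+hi=5(86)=114
lo=3(45)+hi=5(86)=131

Yes: 45+86=131


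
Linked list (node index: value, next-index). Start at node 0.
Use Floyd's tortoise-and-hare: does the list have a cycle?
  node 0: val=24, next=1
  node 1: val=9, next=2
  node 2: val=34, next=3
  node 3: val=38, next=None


Floyd's tortoise (slow, +1) and hare (fast, +2):
  init: slow=0, fast=0
  step 1: slow=1, fast=2
  step 2: fast 2->3->None, no cycle

Cycle: no


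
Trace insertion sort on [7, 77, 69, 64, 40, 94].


Initial: [7, 77, 69, 64, 40, 94]
Insert 77: [7, 77, 69, 64, 40, 94]
Insert 69: [7, 69, 77, 64, 40, 94]
Insert 64: [7, 64, 69, 77, 40, 94]
Insert 40: [7, 40, 64, 69, 77, 94]
Insert 94: [7, 40, 64, 69, 77, 94]

Sorted: [7, 40, 64, 69, 77, 94]


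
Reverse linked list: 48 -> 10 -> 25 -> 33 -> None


Step 1: curr=48, set curr.next=prev(None) | reversed so far: 48
Step 2: curr=10, set curr.next=prev(48) | reversed so far: 10 -> 48
Step 3: curr=25, set curr.next=prev(10) | reversed so far: 25 -> 10 -> 48
Step 4: curr=33, set curr.next=prev(25) | reversed so far: 33 -> 25 -> 10 -> 48

33 -> 25 -> 10 -> 48 -> None


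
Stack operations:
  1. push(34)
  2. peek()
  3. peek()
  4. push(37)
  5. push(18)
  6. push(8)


push(34) -> [34]
peek()->34
peek()->34
push(37) -> [34, 37]
push(18) -> [34, 37, 18]
push(8) -> [34, 37, 18, 8]

Final stack: [34, 37, 18, 8]


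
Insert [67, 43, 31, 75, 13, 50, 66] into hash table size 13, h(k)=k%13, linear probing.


Insert 67: h=2 -> slot 2
Insert 43: h=4 -> slot 4
Insert 31: h=5 -> slot 5
Insert 75: h=10 -> slot 10
Insert 13: h=0 -> slot 0
Insert 50: h=11 -> slot 11
Insert 66: h=1 -> slot 1

Table: [13, 66, 67, None, 43, 31, None, None, None, None, 75, 50, None]


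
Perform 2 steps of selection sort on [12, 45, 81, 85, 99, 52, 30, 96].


Initial: [12, 45, 81, 85, 99, 52, 30, 96]
Step 1: min=12 at 0
  Swap: [12, 45, 81, 85, 99, 52, 30, 96]
Step 2: min=30 at 6
  Swap: [12, 30, 81, 85, 99, 52, 45, 96]

After 2 steps: [12, 30, 81, 85, 99, 52, 45, 96]


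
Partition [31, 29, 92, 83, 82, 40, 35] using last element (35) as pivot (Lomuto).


Pivot: 35
  31 <= 35: advance i (no swap)
  29 <= 35: advance i (no swap)
Place pivot at 2: [31, 29, 35, 83, 82, 40, 92]

Partitioned: [31, 29, 35, 83, 82, 40, 92]


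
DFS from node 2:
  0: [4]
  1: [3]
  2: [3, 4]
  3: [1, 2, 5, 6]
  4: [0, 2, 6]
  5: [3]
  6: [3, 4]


Visit 2, push [4, 3]
Visit 3, push [6, 5, 1]
Visit 1, push []
Visit 5, push []
Visit 6, push [4]
Visit 4, push [0]
Visit 0, push []

DFS order: [2, 3, 1, 5, 6, 4, 0]


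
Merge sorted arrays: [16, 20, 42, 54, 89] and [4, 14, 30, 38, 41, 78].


Take 4 from B
Take 14 from B
Take 16 from A
Take 20 from A
Take 30 from B
Take 38 from B
Take 41 from B
Take 42 from A
Take 54 from A
Take 78 from B

Merged: [4, 14, 16, 20, 30, 38, 41, 42, 54, 78, 89]


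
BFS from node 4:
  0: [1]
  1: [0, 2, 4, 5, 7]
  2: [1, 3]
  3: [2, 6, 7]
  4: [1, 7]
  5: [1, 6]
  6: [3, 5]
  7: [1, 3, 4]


Visit 4, enqueue [1, 7]
Visit 1, enqueue [0, 2, 5]
Visit 7, enqueue [3]
Visit 0, enqueue []
Visit 2, enqueue []
Visit 5, enqueue [6]
Visit 3, enqueue []
Visit 6, enqueue []

BFS order: [4, 1, 7, 0, 2, 5, 3, 6]


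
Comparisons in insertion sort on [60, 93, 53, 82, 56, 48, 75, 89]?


Algorithm: insertion sort
Input: [60, 93, 53, 82, 56, 48, 75, 89]
Sorted: [48, 53, 56, 60, 75, 82, 89, 93]

19


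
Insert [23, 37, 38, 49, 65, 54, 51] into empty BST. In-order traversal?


Insert 23: root
Insert 37: R from 23
Insert 38: R from 23 -> R from 37
Insert 49: R from 23 -> R from 37 -> R from 38
Insert 65: R from 23 -> R from 37 -> R from 38 -> R from 49
Insert 54: R from 23 -> R from 37 -> R from 38 -> R from 49 -> L from 65
Insert 51: R from 23 -> R from 37 -> R from 38 -> R from 49 -> L from 65 -> L from 54

In-order: [23, 37, 38, 49, 51, 54, 65]


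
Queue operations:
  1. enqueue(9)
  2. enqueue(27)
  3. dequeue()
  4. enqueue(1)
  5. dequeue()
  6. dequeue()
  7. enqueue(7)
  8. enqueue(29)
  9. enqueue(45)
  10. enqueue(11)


enqueue(9) -> [9]
enqueue(27) -> [9, 27]
dequeue()->9, [27]
enqueue(1) -> [27, 1]
dequeue()->27, [1]
dequeue()->1, []
enqueue(7) -> [7]
enqueue(29) -> [7, 29]
enqueue(45) -> [7, 29, 45]
enqueue(11) -> [7, 29, 45, 11]

Final queue: [7, 29, 45, 11]


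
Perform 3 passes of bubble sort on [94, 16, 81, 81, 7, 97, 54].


Initial: [94, 16, 81, 81, 7, 97, 54]
Pass 1: [16, 81, 81, 7, 94, 54, 97] (5 swaps)
Pass 2: [16, 81, 7, 81, 54, 94, 97] (2 swaps)
Pass 3: [16, 7, 81, 54, 81, 94, 97] (2 swaps)

After 3 passes: [16, 7, 81, 54, 81, 94, 97]


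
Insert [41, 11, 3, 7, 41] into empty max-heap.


Insert 41: [41]
Insert 11: [41, 11]
Insert 3: [41, 11, 3]
Insert 7: [41, 11, 3, 7]
Insert 41: [41, 41, 3, 7, 11]

Final heap: [41, 41, 3, 7, 11]


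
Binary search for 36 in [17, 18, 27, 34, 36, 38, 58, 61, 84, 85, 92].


Step 1: lo=0, hi=10, mid=5, val=38
Step 2: lo=0, hi=4, mid=2, val=27
Step 3: lo=3, hi=4, mid=3, val=34
Step 4: lo=4, hi=4, mid=4, val=36

Found at index 4


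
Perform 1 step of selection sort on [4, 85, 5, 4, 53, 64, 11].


Initial: [4, 85, 5, 4, 53, 64, 11]
Step 1: min=4 at 0
  Swap: [4, 85, 5, 4, 53, 64, 11]

After 1 step: [4, 85, 5, 4, 53, 64, 11]


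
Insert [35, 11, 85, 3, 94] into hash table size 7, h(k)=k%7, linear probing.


Insert 35: h=0 -> slot 0
Insert 11: h=4 -> slot 4
Insert 85: h=1 -> slot 1
Insert 3: h=3 -> slot 3
Insert 94: h=3, 2 probes -> slot 5

Table: [35, 85, None, 3, 11, 94, None]


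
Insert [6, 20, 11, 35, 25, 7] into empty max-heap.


Insert 6: [6]
Insert 20: [20, 6]
Insert 11: [20, 6, 11]
Insert 35: [35, 20, 11, 6]
Insert 25: [35, 25, 11, 6, 20]
Insert 7: [35, 25, 11, 6, 20, 7]

Final heap: [35, 25, 11, 6, 20, 7]


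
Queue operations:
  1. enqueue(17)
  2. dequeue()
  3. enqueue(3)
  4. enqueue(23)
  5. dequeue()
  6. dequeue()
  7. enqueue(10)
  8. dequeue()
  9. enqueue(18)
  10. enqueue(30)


enqueue(17) -> [17]
dequeue()->17, []
enqueue(3) -> [3]
enqueue(23) -> [3, 23]
dequeue()->3, [23]
dequeue()->23, []
enqueue(10) -> [10]
dequeue()->10, []
enqueue(18) -> [18]
enqueue(30) -> [18, 30]

Final queue: [18, 30]


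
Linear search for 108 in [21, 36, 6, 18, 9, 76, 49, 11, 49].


i=0: 21!=108
i=1: 36!=108
i=2: 6!=108
i=3: 18!=108
i=4: 9!=108
i=5: 76!=108
i=6: 49!=108
i=7: 11!=108
i=8: 49!=108

Not found, 9 comps


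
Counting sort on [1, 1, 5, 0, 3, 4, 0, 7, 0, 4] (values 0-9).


Input: [1, 1, 5, 0, 3, 4, 0, 7, 0, 4]
Counts: [3, 2, 0, 1, 2, 1, 0, 1, 0, 0]

Sorted: [0, 0, 0, 1, 1, 3, 4, 4, 5, 7]


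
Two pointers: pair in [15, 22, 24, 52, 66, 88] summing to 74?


lo=0(15)+hi=5(88)=103
lo=0(15)+hi=4(66)=81
lo=0(15)+hi=3(52)=67
lo=1(22)+hi=3(52)=74

Yes: 22+52=74


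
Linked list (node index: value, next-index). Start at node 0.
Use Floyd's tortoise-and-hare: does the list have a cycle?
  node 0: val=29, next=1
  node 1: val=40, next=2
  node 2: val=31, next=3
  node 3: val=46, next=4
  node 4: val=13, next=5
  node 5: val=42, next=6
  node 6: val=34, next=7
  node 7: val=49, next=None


Floyd's tortoise (slow, +1) and hare (fast, +2):
  init: slow=0, fast=0
  step 1: slow=1, fast=2
  step 2: slow=2, fast=4
  step 3: slow=3, fast=6
  step 4: fast 6->7->None, no cycle

Cycle: no


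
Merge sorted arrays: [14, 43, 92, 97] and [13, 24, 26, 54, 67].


Take 13 from B
Take 14 from A
Take 24 from B
Take 26 from B
Take 43 from A
Take 54 from B
Take 67 from B

Merged: [13, 14, 24, 26, 43, 54, 67, 92, 97]


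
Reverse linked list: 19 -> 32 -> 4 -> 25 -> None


Step 1: curr=19, set curr.next=prev(None) | reversed so far: 19
Step 2: curr=32, set curr.next=prev(19) | reversed so far: 32 -> 19
Step 3: curr=4, set curr.next=prev(32) | reversed so far: 4 -> 32 -> 19
Step 4: curr=25, set curr.next=prev(4) | reversed so far: 25 -> 4 -> 32 -> 19

25 -> 4 -> 32 -> 19 -> None


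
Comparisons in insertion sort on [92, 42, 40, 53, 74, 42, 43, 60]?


Algorithm: insertion sort
Input: [92, 42, 40, 53, 74, 42, 43, 60]
Sorted: [40, 42, 42, 43, 53, 60, 74, 92]

18


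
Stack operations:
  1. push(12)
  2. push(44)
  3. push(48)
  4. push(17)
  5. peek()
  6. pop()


push(12) -> [12]
push(44) -> [12, 44]
push(48) -> [12, 44, 48]
push(17) -> [12, 44, 48, 17]
peek()->17
pop()->17, [12, 44, 48]

Final stack: [12, 44, 48]


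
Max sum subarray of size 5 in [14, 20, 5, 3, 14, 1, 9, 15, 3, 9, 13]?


[0:5]: 56
[1:6]: 43
[2:7]: 32
[3:8]: 42
[4:9]: 42
[5:10]: 37
[6:11]: 49

Max: 56 at [0:5]


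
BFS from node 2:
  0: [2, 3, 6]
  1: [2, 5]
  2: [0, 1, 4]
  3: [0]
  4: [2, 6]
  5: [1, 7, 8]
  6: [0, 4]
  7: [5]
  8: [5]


Visit 2, enqueue [0, 1, 4]
Visit 0, enqueue [3, 6]
Visit 1, enqueue [5]
Visit 4, enqueue []
Visit 3, enqueue []
Visit 6, enqueue []
Visit 5, enqueue [7, 8]
Visit 7, enqueue []
Visit 8, enqueue []

BFS order: [2, 0, 1, 4, 3, 6, 5, 7, 8]


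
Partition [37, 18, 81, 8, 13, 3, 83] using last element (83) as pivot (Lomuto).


Pivot: 83
  37 <= 83: advance i (no swap)
  18 <= 83: advance i (no swap)
  81 <= 83: advance i (no swap)
  8 <= 83: advance i (no swap)
  13 <= 83: advance i (no swap)
  3 <= 83: advance i (no swap)
Place pivot at 6: [37, 18, 81, 8, 13, 3, 83]

Partitioned: [37, 18, 81, 8, 13, 3, 83]


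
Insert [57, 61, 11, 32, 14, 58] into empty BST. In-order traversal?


Insert 57: root
Insert 61: R from 57
Insert 11: L from 57
Insert 32: L from 57 -> R from 11
Insert 14: L from 57 -> R from 11 -> L from 32
Insert 58: R from 57 -> L from 61

In-order: [11, 14, 32, 57, 58, 61]


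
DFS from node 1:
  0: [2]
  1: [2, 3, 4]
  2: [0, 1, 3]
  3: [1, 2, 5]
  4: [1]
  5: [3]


Visit 1, push [4, 3, 2]
Visit 2, push [3, 0]
Visit 0, push []
Visit 3, push [5]
Visit 5, push []
Visit 4, push []

DFS order: [1, 2, 0, 3, 5, 4]


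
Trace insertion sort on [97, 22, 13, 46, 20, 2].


Initial: [97, 22, 13, 46, 20, 2]
Insert 22: [22, 97, 13, 46, 20, 2]
Insert 13: [13, 22, 97, 46, 20, 2]
Insert 46: [13, 22, 46, 97, 20, 2]
Insert 20: [13, 20, 22, 46, 97, 2]
Insert 2: [2, 13, 20, 22, 46, 97]

Sorted: [2, 13, 20, 22, 46, 97]


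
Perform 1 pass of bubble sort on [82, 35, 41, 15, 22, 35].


Initial: [82, 35, 41, 15, 22, 35]
Pass 1: [35, 41, 15, 22, 35, 82] (5 swaps)

After 1 pass: [35, 41, 15, 22, 35, 82]


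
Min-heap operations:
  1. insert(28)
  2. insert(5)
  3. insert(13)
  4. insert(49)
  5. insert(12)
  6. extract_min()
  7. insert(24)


insert(28) -> [28]
insert(5) -> [5, 28]
insert(13) -> [5, 28, 13]
insert(49) -> [5, 28, 13, 49]
insert(12) -> [5, 12, 13, 49, 28]
extract_min()->5, [12, 28, 13, 49]
insert(24) -> [12, 24, 13, 49, 28]

Final heap: [12, 24, 13, 49, 28]


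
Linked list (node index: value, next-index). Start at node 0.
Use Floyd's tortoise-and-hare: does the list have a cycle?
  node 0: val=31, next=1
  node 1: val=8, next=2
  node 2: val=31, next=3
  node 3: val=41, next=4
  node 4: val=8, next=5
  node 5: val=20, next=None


Floyd's tortoise (slow, +1) and hare (fast, +2):
  init: slow=0, fast=0
  step 1: slow=1, fast=2
  step 2: slow=2, fast=4
  step 3: fast 4->5->None, no cycle

Cycle: no


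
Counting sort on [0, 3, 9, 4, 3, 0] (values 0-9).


Input: [0, 3, 9, 4, 3, 0]
Counts: [2, 0, 0, 2, 1, 0, 0, 0, 0, 1]

Sorted: [0, 0, 3, 3, 4, 9]


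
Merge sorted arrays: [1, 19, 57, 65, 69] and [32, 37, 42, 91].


Take 1 from A
Take 19 from A
Take 32 from B
Take 37 from B
Take 42 from B
Take 57 from A
Take 65 from A
Take 69 from A

Merged: [1, 19, 32, 37, 42, 57, 65, 69, 91]


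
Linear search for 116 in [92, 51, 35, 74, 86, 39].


i=0: 92!=116
i=1: 51!=116
i=2: 35!=116
i=3: 74!=116
i=4: 86!=116
i=5: 39!=116

Not found, 6 comps


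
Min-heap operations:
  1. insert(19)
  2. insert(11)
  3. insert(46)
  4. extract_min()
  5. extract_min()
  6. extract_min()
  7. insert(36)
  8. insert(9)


insert(19) -> [19]
insert(11) -> [11, 19]
insert(46) -> [11, 19, 46]
extract_min()->11, [19, 46]
extract_min()->19, [46]
extract_min()->46, []
insert(36) -> [36]
insert(9) -> [9, 36]

Final heap: [9, 36]


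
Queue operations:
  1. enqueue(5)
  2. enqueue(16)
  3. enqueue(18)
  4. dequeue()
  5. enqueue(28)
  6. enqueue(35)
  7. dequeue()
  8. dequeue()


enqueue(5) -> [5]
enqueue(16) -> [5, 16]
enqueue(18) -> [5, 16, 18]
dequeue()->5, [16, 18]
enqueue(28) -> [16, 18, 28]
enqueue(35) -> [16, 18, 28, 35]
dequeue()->16, [18, 28, 35]
dequeue()->18, [28, 35]

Final queue: [28, 35]


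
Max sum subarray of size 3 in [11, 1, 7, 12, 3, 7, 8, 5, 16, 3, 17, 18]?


[0:3]: 19
[1:4]: 20
[2:5]: 22
[3:6]: 22
[4:7]: 18
[5:8]: 20
[6:9]: 29
[7:10]: 24
[8:11]: 36
[9:12]: 38

Max: 38 at [9:12]


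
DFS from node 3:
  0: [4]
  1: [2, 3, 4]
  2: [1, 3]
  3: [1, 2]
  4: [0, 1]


Visit 3, push [2, 1]
Visit 1, push [4, 2]
Visit 2, push []
Visit 4, push [0]
Visit 0, push []

DFS order: [3, 1, 2, 4, 0]


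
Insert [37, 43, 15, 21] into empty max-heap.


Insert 37: [37]
Insert 43: [43, 37]
Insert 15: [43, 37, 15]
Insert 21: [43, 37, 15, 21]

Final heap: [43, 37, 15, 21]


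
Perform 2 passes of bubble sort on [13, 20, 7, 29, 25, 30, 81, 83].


Initial: [13, 20, 7, 29, 25, 30, 81, 83]
Pass 1: [13, 7, 20, 25, 29, 30, 81, 83] (2 swaps)
Pass 2: [7, 13, 20, 25, 29, 30, 81, 83] (1 swaps)

After 2 passes: [7, 13, 20, 25, 29, 30, 81, 83]


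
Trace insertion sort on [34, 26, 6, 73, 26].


Initial: [34, 26, 6, 73, 26]
Insert 26: [26, 34, 6, 73, 26]
Insert 6: [6, 26, 34, 73, 26]
Insert 73: [6, 26, 34, 73, 26]
Insert 26: [6, 26, 26, 34, 73]

Sorted: [6, 26, 26, 34, 73]


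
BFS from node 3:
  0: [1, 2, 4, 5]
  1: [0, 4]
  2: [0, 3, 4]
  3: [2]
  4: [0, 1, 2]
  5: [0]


Visit 3, enqueue [2]
Visit 2, enqueue [0, 4]
Visit 0, enqueue [1, 5]
Visit 4, enqueue []
Visit 1, enqueue []
Visit 5, enqueue []

BFS order: [3, 2, 0, 4, 1, 5]


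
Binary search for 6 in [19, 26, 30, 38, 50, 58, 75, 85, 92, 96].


Step 1: lo=0, hi=9, mid=4, val=50
Step 2: lo=0, hi=3, mid=1, val=26
Step 3: lo=0, hi=0, mid=0, val=19

Not found


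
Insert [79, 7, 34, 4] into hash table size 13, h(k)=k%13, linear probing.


Insert 79: h=1 -> slot 1
Insert 7: h=7 -> slot 7
Insert 34: h=8 -> slot 8
Insert 4: h=4 -> slot 4

Table: [None, 79, None, None, 4, None, None, 7, 34, None, None, None, None]


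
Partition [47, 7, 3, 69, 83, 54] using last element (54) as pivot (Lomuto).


Pivot: 54
  47 <= 54: advance i (no swap)
  7 <= 54: advance i (no swap)
  3 <= 54: advance i (no swap)
Place pivot at 3: [47, 7, 3, 54, 83, 69]

Partitioned: [47, 7, 3, 54, 83, 69]


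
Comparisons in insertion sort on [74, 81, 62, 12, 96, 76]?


Algorithm: insertion sort
Input: [74, 81, 62, 12, 96, 76]
Sorted: [12, 62, 74, 76, 81, 96]

10


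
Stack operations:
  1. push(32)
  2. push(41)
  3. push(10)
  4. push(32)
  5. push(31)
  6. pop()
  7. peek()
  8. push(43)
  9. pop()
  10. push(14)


push(32) -> [32]
push(41) -> [32, 41]
push(10) -> [32, 41, 10]
push(32) -> [32, 41, 10, 32]
push(31) -> [32, 41, 10, 32, 31]
pop()->31, [32, 41, 10, 32]
peek()->32
push(43) -> [32, 41, 10, 32, 43]
pop()->43, [32, 41, 10, 32]
push(14) -> [32, 41, 10, 32, 14]

Final stack: [32, 41, 10, 32, 14]


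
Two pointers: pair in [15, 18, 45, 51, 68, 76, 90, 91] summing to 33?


lo=0(15)+hi=7(91)=106
lo=0(15)+hi=6(90)=105
lo=0(15)+hi=5(76)=91
lo=0(15)+hi=4(68)=83
lo=0(15)+hi=3(51)=66
lo=0(15)+hi=2(45)=60
lo=0(15)+hi=1(18)=33

Yes: 15+18=33


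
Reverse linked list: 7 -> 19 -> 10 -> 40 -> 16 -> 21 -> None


Step 1: curr=7, set curr.next=prev(None) | reversed so far: 7
Step 2: curr=19, set curr.next=prev(7) | reversed so far: 19 -> 7
Step 3: curr=10, set curr.next=prev(19) | reversed so far: 10 -> 19 -> 7
Step 4: curr=40, set curr.next=prev(10) | reversed so far: 40 -> 10 -> 19 -> 7
Step 5: curr=16, set curr.next=prev(40) | reversed so far: 16 -> 40 -> 10 -> 19 -> 7
Step 6: curr=21, set curr.next=prev(16) | reversed so far: 21 -> 16 -> 40 -> 10 -> 19 -> 7

21 -> 16 -> 40 -> 10 -> 19 -> 7 -> None


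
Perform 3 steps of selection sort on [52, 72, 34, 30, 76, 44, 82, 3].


Initial: [52, 72, 34, 30, 76, 44, 82, 3]
Step 1: min=3 at 7
  Swap: [3, 72, 34, 30, 76, 44, 82, 52]
Step 2: min=30 at 3
  Swap: [3, 30, 34, 72, 76, 44, 82, 52]
Step 3: min=34 at 2
  Swap: [3, 30, 34, 72, 76, 44, 82, 52]

After 3 steps: [3, 30, 34, 72, 76, 44, 82, 52]
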